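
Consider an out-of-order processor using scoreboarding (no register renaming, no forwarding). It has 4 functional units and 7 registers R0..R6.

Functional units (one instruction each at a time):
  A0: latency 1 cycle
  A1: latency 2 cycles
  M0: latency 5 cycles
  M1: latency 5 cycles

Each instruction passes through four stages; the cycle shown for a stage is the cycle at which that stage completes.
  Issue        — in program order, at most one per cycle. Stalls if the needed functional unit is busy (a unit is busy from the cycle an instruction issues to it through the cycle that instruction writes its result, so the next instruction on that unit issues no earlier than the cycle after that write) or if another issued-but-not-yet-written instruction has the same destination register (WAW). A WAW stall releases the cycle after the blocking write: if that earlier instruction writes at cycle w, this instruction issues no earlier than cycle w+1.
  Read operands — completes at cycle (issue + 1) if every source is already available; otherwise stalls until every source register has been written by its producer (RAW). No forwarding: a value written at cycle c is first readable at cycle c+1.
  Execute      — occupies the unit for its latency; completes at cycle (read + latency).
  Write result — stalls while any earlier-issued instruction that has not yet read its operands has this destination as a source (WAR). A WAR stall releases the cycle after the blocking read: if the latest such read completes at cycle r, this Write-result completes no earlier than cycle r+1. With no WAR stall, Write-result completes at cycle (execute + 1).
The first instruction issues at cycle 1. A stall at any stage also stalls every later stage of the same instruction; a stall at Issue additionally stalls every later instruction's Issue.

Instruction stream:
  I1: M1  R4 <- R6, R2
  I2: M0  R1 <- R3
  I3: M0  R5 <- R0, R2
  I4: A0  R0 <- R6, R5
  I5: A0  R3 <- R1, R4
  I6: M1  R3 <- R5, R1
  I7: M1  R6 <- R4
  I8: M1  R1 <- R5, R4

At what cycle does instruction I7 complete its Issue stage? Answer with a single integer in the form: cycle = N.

c1: issue I1 (M1)
c2: I1 read-ops | issue I2 (M0)
c3: I2 read-ops
c7: I1 finished on M1
c8: I1→R4 | I2 finished on M0
c9: I2→R1
c10: issue I3 (M0)
c11: I3 read-ops | issue I4 (A0)
c16: I3 finished on M0
c17: I3→R5
c18: I4 read-ops
c19: I4 finished on A0
c20: I4→R0
c21: issue I5 (A0)
c22: I5 read-ops
c23: I5 finished on A0
c24: I5→R3
c25: issue I6 (M1)
c26: I6 read-ops
c31: I6 finished on M1
c32: I6→R3
c33: issue I7 (M1)
c34: I7 read-ops
c39: I7 finished on M1
c40: I7→R6
c41: issue I8 (M1)
c42: I8 read-ops
c47: I8 finished on M1
c48: I8→R1

cycle = 33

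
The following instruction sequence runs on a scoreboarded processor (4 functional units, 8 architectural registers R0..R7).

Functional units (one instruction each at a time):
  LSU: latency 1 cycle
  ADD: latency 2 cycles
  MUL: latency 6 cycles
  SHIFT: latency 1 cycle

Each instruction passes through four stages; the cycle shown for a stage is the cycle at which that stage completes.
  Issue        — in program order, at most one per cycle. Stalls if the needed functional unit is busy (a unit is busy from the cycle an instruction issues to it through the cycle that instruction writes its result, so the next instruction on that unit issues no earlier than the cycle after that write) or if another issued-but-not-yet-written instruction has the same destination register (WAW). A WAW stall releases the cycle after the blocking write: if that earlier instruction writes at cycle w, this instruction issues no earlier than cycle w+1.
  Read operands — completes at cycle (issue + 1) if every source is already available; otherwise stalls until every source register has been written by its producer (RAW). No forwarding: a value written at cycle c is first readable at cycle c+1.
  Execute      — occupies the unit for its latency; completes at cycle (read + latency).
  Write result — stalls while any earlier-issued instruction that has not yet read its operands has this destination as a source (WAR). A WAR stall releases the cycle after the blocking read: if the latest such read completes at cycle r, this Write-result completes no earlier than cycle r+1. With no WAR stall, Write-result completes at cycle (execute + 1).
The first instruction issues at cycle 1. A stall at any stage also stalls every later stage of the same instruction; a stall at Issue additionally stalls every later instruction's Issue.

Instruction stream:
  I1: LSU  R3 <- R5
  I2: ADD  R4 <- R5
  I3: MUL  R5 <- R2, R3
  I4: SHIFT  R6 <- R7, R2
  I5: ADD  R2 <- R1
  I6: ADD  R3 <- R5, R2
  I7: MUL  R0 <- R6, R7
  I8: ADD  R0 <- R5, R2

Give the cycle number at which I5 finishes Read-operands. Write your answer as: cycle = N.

I1  is:1  ro:2  ex:3  wr:4
I2  is:2  ro:3  ex:5  wr:6
I3  is:3  ro:5  ex:11  wr:12  — RAW R3: wait I1 write@4
I4  is:4  ro:5  ex:6  wr:7
I5  is:7  ro:8  ex:10  wr:11  — struct: ADD busy until I2 writes@6
I6  is:12  ro:13  ex:15  wr:16  — struct: ADD busy until I5 writes@11
I7  is:13  ro:14  ex:20  wr:21
I8  is:22  ro:23  ex:25  wr:26  — WAW R0: wait I7 write@21

cycle = 8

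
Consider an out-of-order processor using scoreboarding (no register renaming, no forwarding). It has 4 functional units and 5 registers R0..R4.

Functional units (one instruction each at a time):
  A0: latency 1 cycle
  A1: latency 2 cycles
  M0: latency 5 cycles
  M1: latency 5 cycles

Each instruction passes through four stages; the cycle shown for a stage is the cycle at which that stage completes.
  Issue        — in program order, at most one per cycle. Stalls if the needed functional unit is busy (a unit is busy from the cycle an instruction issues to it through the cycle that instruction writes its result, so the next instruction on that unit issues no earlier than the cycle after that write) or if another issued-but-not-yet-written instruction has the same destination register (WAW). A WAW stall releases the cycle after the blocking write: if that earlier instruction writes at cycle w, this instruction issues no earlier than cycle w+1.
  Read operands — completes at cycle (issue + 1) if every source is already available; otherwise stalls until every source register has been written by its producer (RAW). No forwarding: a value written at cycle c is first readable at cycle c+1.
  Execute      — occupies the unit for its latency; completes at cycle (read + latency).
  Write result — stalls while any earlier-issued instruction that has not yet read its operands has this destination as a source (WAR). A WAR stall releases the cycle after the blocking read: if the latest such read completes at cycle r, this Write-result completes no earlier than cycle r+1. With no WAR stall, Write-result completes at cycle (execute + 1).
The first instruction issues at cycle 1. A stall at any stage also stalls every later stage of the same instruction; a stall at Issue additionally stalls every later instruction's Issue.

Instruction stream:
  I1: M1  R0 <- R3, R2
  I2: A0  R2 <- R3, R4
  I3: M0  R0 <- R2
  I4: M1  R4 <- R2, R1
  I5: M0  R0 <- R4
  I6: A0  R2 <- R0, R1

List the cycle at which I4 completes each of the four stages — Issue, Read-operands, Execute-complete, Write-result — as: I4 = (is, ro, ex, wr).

I1  is:1  ro:2  ex:7  wr:8
I2  is:2  ro:3  ex:4  wr:5
I3  is:9  ro:10  ex:15  wr:16  — WAW R0: wait I1 write@8
I4  is:10  ro:11  ex:16  wr:17
I5  is:17  ro:18  ex:23  wr:24  — struct: M0 busy until I3 writes@16
I6  is:18  ro:25  ex:26  wr:27  — RAW R0: wait I5 write@24

I4 = (10, 11, 16, 17)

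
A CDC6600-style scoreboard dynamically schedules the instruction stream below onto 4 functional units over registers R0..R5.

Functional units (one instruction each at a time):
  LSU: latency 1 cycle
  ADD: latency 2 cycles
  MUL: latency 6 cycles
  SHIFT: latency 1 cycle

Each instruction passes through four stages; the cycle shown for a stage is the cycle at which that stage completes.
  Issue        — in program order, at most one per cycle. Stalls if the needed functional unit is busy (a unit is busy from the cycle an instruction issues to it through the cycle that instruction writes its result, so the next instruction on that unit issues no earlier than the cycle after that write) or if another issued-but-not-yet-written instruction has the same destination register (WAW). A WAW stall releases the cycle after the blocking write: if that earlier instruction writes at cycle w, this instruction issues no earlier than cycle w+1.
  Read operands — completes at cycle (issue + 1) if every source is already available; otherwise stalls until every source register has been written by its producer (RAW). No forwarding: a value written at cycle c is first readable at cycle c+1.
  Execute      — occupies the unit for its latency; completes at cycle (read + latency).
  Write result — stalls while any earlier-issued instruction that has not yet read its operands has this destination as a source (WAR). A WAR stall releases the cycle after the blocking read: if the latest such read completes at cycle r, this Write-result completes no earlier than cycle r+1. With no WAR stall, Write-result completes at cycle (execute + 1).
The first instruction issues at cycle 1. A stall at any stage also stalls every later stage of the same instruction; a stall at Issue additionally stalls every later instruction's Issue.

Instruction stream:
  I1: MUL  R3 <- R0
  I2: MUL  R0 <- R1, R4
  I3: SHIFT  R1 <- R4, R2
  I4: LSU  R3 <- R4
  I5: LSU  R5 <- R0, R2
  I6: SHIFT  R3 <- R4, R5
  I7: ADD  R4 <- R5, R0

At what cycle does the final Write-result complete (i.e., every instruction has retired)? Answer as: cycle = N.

cycle = 25

I1: IS=1 RO=2 EX=8 WR=9
I2: IS=10 RO=11 EX=17 WR=18  [struct: MUL busy until I1 writes@9]
I3: IS=11 RO=12 EX=13 WR=14
I4: IS=12 RO=13 EX=14 WR=15
I5: IS=16 RO=19 EX=20 WR=21  [struct: LSU busy until I4 writes@15; RAW R0: wait I2 write@18]
I6: IS=17 RO=22 EX=23 WR=24  [RAW R5: wait I5 write@21]
I7: IS=18 RO=22 EX=24 WR=25  [RAW R5: wait I5 write@21]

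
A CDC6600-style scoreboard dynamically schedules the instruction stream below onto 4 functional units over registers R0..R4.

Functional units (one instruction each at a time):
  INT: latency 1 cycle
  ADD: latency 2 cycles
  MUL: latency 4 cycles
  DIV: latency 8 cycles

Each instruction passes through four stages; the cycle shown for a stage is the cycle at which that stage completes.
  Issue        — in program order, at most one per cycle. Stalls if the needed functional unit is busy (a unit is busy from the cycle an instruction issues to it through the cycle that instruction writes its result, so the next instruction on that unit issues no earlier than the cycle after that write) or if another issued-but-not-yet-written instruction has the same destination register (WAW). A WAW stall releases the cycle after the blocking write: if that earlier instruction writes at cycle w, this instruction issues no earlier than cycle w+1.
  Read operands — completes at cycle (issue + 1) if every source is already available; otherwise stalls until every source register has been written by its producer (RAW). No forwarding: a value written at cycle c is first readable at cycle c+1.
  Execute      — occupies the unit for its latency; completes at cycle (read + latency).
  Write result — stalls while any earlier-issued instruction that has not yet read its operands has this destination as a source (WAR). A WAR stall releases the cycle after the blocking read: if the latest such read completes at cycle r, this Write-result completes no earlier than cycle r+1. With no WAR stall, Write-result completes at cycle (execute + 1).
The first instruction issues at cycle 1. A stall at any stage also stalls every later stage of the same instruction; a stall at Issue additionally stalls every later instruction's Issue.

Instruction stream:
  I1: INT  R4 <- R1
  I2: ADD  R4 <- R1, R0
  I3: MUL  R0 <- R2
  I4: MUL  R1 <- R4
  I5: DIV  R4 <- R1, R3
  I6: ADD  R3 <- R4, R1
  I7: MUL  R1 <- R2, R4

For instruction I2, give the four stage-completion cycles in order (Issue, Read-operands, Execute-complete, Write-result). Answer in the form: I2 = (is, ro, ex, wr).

1) issue 1, read 2, done 3, write 4
2) issue 5, read 6, done 8, write 9  <WAW R4: wait I1 write@4>
3) issue 6, read 7, done 11, write 12
4) issue 13, read 14, done 18, write 19  <struct: MUL busy until I3 writes@12>
5) issue 14, read 20, done 28, write 29  <RAW R1: wait I4 write@19>
6) issue 15, read 30, done 32, write 33  <RAW R4: wait I5 write@29>
7) issue 20, read 30, done 34, write 35  <struct: MUL busy until I4 writes@19 / RAW R4: wait I5 write@29>

I2 = (5, 6, 8, 9)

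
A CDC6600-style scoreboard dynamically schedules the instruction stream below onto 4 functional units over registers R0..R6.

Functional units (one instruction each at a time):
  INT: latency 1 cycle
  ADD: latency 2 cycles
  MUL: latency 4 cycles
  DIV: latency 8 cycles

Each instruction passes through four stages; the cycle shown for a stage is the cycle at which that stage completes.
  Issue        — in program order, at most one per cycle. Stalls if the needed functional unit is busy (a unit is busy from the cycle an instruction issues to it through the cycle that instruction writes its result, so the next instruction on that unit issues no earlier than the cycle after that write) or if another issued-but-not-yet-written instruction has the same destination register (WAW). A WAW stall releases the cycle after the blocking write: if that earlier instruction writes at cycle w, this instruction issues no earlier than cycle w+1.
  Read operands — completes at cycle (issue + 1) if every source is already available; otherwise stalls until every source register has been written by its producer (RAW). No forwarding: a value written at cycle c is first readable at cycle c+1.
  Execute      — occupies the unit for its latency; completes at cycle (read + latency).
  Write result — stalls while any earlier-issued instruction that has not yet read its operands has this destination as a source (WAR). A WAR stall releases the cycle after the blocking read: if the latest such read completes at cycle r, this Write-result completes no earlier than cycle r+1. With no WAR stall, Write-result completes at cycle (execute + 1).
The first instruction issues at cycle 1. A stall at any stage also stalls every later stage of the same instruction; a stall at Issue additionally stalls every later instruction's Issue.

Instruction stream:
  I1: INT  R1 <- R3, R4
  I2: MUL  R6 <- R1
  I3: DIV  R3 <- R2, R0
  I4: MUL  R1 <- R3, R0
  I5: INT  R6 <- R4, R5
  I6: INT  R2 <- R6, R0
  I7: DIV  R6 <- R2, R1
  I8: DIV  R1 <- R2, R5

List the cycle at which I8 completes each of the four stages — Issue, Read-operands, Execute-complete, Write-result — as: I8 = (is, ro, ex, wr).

I1 -> (1, 2, 3, 4)
I2 -> (2, 5, 9, 10)  // RAW R1: wait I1 write@4
I3 -> (3, 4, 12, 13)
I4 -> (11, 14, 18, 19)  // struct: MUL busy until I2 writes@10, RAW R3: wait I3 write@13
I5 -> (12, 13, 14, 15)
I6 -> (16, 17, 18, 19)  // struct: INT busy until I5 writes@15
I7 -> (17, 20, 28, 29)  // RAW R2: wait I6 write@19, RAW R1: wait I4 write@19
I8 -> (30, 31, 39, 40)  // struct: DIV busy until I7 writes@29

I8 = (30, 31, 39, 40)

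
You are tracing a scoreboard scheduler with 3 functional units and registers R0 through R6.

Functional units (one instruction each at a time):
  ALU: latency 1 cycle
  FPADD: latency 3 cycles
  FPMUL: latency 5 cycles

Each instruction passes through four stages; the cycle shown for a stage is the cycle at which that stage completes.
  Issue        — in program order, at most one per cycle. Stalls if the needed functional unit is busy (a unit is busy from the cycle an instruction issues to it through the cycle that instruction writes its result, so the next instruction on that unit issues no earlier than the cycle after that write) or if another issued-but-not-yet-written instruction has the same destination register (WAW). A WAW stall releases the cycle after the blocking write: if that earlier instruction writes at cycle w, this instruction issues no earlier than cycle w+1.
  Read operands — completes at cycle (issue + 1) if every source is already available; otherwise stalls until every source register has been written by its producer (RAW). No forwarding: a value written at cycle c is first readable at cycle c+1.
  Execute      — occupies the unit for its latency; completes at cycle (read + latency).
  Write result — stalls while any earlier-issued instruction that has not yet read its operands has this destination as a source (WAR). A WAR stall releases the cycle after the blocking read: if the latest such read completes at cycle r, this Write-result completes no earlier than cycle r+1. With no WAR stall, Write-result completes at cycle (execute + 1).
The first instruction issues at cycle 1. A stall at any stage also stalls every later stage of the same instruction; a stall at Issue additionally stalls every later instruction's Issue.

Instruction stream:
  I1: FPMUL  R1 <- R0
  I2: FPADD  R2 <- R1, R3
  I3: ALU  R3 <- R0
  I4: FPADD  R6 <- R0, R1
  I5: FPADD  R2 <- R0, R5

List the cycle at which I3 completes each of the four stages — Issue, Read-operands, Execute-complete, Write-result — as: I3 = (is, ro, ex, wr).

I3 = (3, 4, 5, 10)

[1] I1 dispatched to FPMUL
[2] I1 operands ready; I2 dispatched to FPADD
[3] I3 dispatched to ALU
[4] I3 operands ready
[5] I3 complete
[7] I1 complete
[8] R1←I1
[9] I2 operands ready
[10] R3←I3
[12] I2 complete
[13] R2←I2
[14] I4 dispatched to FPADD
[15] I4 operands ready
[18] I4 complete
[19] R6←I4
[20] I5 dispatched to FPADD
[21] I5 operands ready
[24] I5 complete
[25] R2←I5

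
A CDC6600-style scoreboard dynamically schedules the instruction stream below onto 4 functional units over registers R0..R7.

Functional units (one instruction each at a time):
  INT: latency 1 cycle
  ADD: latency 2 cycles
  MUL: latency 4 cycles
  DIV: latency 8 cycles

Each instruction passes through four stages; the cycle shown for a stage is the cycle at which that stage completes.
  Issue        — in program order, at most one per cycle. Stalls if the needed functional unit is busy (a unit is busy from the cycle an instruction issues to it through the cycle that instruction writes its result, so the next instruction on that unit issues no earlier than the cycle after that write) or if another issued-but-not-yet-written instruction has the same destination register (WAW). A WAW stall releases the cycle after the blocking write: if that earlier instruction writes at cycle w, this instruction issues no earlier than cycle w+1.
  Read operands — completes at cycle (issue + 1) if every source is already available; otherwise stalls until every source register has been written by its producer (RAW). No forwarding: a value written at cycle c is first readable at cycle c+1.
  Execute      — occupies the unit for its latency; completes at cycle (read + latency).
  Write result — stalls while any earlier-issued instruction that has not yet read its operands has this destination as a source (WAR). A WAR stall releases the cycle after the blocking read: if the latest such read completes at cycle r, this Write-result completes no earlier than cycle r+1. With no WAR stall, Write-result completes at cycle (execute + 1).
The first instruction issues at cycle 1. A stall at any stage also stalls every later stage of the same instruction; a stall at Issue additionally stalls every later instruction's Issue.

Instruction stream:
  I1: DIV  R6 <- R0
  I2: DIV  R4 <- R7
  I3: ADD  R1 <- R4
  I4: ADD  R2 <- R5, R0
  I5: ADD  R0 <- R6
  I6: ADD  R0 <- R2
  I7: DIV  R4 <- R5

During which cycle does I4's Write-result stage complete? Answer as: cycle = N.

cycle = 31

  I1 | 1 | 2 | 10 | 11
  I2 | 12 | 13 | 21 | 22   struct: DIV busy until I1 writes@11
  I3 | 13 | 23 | 25 | 26   RAW R4: wait I2 write@22
  I4 | 27 | 28 | 30 | 31   struct: ADD busy until I3 writes@26
  I5 | 32 | 33 | 35 | 36   struct: ADD busy until I4 writes@31
  I6 | 37 | 38 | 40 | 41   struct: ADD busy until I5 writes@36
  I7 | 38 | 39 | 47 | 48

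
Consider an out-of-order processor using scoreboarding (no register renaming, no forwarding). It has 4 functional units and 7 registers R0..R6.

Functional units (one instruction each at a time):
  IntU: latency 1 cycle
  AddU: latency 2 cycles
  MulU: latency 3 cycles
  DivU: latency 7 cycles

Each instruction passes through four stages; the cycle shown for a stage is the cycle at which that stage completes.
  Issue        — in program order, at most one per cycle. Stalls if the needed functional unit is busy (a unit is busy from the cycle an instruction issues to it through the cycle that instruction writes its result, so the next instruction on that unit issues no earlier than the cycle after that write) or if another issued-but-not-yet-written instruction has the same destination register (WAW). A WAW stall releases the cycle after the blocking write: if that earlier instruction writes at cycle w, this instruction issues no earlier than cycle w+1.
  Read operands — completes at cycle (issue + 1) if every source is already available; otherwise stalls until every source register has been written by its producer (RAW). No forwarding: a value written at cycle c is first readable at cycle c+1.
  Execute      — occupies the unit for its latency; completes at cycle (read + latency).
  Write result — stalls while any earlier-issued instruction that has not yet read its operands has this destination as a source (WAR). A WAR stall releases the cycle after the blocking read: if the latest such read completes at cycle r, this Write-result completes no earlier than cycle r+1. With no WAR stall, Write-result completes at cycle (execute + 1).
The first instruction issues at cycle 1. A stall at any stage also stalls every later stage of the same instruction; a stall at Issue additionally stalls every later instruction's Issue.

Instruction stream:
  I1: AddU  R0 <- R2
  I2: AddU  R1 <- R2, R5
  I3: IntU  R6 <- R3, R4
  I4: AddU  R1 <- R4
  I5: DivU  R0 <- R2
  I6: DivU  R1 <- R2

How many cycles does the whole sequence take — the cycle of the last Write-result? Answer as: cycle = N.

I1: IS=1 RO=2 EX=4 WR=5
I2: IS=6 RO=7 EX=9 WR=10  [struct: AddU busy until I1 writes@5]
I3: IS=7 RO=8 EX=9 WR=10
I4: IS=11 RO=12 EX=14 WR=15  [struct: AddU busy until I2 writes@10]
I5: IS=12 RO=13 EX=20 WR=21
I6: IS=22 RO=23 EX=30 WR=31  [struct: DivU busy until I5 writes@21]

cycle = 31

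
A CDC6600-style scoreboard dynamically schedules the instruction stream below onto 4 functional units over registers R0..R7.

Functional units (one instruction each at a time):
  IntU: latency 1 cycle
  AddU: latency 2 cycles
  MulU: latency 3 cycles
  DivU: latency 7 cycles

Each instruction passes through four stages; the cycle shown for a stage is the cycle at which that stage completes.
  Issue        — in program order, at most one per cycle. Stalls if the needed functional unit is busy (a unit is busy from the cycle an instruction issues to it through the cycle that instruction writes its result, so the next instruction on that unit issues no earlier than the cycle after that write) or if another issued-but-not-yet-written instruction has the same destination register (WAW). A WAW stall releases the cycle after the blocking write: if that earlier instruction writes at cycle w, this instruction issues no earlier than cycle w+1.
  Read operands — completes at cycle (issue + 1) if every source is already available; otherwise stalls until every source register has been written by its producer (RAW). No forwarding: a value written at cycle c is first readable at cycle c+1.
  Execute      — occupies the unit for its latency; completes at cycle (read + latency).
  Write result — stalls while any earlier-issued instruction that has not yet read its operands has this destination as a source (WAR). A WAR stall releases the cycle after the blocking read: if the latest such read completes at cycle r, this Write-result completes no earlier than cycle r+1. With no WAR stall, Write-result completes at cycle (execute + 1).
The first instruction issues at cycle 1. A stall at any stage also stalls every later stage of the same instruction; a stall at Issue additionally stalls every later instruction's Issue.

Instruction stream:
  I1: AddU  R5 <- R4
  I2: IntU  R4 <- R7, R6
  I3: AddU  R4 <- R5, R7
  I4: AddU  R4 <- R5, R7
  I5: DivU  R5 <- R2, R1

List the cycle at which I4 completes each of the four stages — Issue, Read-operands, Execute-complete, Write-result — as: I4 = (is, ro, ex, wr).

I4 = (11, 12, 14, 15)

c1: I1 issues→AddU
c2: I1 reads; I2 issues→IntU
c3: I2 reads
c4: I1 exec-done; I2 exec-done
c5: I1 writes R5; I2 writes R4
c6: I3 issues→AddU
c7: I3 reads
c9: I3 exec-done
c10: I3 writes R4
c11: I4 issues→AddU
c12: I4 reads; I5 issues→DivU
c13: I5 reads
c14: I4 exec-done
c15: I4 writes R4
c20: I5 exec-done
c21: I5 writes R5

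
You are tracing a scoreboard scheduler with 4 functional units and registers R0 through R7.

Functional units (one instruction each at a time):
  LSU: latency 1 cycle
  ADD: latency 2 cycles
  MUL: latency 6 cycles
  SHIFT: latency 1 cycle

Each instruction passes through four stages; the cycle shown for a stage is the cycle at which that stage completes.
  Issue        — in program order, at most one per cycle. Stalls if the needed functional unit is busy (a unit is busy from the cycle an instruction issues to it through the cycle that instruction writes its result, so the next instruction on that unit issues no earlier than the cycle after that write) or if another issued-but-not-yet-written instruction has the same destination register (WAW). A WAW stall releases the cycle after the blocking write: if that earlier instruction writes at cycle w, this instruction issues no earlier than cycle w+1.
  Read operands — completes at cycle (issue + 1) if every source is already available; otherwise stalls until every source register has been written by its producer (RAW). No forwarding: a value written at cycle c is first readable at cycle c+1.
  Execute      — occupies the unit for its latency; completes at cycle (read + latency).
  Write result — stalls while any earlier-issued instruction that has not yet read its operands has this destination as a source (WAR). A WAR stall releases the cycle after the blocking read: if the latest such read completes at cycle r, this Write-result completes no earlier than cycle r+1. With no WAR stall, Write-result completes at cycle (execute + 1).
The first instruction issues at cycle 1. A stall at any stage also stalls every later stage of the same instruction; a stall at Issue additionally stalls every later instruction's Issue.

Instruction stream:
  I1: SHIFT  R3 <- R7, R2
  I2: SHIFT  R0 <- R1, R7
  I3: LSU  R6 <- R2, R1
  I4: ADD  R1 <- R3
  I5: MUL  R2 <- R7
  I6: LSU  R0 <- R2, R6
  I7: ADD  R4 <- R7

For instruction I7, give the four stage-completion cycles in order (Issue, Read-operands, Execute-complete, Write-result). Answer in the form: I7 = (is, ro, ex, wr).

[I1] 1/2/3/4
[I2] 5/6/7/8  (struct: SHIFT busy until I1 writes@4)
[I3] 6/7/8/9
[I4] 7/8/10/11
[I5] 8/9/15/16
[I6] 10/17/18/19  (struct: LSU busy until I3 writes@9; RAW R2: wait I5 write@16)
[I7] 12/13/15/16  (struct: ADD busy until I4 writes@11)

I7 = (12, 13, 15, 16)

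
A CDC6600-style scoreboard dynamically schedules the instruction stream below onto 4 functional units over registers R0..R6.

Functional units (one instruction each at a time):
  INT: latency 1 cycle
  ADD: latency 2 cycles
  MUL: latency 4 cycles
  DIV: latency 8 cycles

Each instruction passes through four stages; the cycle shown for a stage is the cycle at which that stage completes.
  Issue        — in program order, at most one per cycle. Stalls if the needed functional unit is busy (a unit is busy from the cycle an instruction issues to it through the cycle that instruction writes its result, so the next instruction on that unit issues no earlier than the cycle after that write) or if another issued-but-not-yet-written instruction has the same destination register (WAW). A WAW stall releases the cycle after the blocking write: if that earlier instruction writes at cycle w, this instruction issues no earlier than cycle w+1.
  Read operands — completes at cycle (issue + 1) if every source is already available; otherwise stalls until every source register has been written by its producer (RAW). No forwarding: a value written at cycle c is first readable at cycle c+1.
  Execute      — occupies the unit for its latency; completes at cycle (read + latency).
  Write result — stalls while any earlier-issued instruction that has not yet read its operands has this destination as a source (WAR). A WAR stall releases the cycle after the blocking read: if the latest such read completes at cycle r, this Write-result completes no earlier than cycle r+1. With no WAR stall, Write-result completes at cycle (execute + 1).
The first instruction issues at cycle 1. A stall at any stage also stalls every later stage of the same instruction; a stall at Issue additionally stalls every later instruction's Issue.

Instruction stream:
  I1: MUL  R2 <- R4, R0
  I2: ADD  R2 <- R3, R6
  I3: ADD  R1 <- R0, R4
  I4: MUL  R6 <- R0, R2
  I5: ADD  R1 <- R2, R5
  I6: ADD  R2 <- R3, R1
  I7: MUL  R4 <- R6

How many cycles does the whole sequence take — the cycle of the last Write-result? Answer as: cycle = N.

cycle = 30

1) issue 1, read 2, done 6, write 7
2) issue 8, read 9, done 11, write 12  <WAW R2: wait I1 write@7>
3) issue 13, read 14, done 16, write 17  <struct: ADD busy until I2 writes@12>
4) issue 14, read 15, done 19, write 20
5) issue 18, read 19, done 21, write 22  <struct: ADD busy until I3 writes@17>
6) issue 23, read 24, done 26, write 27  <struct: ADD busy until I5 writes@22>
7) issue 24, read 25, done 29, write 30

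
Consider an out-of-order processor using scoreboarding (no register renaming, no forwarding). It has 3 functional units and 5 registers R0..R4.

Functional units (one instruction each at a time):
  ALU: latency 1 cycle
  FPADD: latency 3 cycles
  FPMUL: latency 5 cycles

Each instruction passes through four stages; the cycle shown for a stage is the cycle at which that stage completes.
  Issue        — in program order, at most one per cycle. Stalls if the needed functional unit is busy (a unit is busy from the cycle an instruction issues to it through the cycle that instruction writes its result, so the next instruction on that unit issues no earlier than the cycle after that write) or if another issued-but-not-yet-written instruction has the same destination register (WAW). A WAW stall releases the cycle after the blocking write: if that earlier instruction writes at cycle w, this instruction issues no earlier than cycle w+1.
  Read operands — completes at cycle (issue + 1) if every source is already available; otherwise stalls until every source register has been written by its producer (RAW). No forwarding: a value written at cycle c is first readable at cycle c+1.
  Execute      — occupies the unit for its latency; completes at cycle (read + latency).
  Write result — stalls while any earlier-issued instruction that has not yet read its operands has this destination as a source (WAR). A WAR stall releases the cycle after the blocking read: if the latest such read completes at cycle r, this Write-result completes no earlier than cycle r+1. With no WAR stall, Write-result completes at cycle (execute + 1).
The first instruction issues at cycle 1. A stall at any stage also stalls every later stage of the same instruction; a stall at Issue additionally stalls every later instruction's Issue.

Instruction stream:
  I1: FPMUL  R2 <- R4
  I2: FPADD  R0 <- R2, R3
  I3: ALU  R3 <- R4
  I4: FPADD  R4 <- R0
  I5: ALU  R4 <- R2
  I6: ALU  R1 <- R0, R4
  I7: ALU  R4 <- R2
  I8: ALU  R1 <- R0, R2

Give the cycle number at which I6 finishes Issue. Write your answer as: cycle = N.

I1 -> (1, 2, 7, 8)
I2 -> (2, 9, 12, 13)  // RAW R2: wait I1 write@8
I3 -> (3, 4, 5, 10)  // WAR R3: wait I2 read@9
I4 -> (14, 15, 18, 19)  // struct: FPADD busy until I2 writes@13
I5 -> (20, 21, 22, 23)  // WAW R4: wait I4 write@19
I6 -> (24, 25, 26, 27)  // struct: ALU busy until I5 writes@23
I7 -> (28, 29, 30, 31)  // struct: ALU busy until I6 writes@27
I8 -> (32, 33, 34, 35)  // struct: ALU busy until I7 writes@31

cycle = 24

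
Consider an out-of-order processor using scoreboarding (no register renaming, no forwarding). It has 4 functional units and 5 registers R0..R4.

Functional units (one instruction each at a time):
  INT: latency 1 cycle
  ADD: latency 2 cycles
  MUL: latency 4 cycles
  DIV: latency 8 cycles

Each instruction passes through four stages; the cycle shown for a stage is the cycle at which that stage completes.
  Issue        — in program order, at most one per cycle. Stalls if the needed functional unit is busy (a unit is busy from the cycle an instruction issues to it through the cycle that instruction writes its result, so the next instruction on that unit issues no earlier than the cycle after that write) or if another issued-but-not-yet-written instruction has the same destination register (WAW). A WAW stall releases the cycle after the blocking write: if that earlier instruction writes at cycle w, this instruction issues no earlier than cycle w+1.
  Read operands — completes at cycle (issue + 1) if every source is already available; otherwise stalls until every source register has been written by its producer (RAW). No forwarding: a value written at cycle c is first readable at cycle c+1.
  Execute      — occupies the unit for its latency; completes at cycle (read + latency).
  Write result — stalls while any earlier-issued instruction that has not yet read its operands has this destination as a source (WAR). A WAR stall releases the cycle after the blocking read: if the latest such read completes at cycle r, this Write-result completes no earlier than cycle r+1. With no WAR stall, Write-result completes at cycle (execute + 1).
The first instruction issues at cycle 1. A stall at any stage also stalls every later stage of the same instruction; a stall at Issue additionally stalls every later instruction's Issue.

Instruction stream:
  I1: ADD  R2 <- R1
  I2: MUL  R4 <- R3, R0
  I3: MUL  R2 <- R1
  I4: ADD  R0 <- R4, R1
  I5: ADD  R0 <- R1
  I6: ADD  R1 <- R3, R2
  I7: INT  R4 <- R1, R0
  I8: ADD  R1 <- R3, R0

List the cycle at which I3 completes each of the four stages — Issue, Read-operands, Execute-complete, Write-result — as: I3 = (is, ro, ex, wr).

c1: issue I1 (ADD)
c2: I1 read-ops · issue I2 (MUL)
c3: I2 read-ops
c4: I1 finished on ADD
c5: I1→R2
c7: I2 finished on MUL
c8: I2→R4
c9: issue I3 (MUL)
c10: I3 read-ops · issue I4 (ADD)
c11: I4 read-ops
c13: I4 finished on ADD
c14: I3 finished on MUL · I4→R0
c15: I3→R2 · issue I5 (ADD)
c16: I5 read-ops
c18: I5 finished on ADD
c19: I5→R0
c20: issue I6 (ADD)
c21: I6 read-ops · issue I7 (INT)
c23: I6 finished on ADD
c24: I6→R1
c25: I7 read-ops · issue I8 (ADD)
c26: I7 finished on INT · I8 read-ops
c27: I7→R4
c28: I8 finished on ADD
c29: I8→R1

I3 = (9, 10, 14, 15)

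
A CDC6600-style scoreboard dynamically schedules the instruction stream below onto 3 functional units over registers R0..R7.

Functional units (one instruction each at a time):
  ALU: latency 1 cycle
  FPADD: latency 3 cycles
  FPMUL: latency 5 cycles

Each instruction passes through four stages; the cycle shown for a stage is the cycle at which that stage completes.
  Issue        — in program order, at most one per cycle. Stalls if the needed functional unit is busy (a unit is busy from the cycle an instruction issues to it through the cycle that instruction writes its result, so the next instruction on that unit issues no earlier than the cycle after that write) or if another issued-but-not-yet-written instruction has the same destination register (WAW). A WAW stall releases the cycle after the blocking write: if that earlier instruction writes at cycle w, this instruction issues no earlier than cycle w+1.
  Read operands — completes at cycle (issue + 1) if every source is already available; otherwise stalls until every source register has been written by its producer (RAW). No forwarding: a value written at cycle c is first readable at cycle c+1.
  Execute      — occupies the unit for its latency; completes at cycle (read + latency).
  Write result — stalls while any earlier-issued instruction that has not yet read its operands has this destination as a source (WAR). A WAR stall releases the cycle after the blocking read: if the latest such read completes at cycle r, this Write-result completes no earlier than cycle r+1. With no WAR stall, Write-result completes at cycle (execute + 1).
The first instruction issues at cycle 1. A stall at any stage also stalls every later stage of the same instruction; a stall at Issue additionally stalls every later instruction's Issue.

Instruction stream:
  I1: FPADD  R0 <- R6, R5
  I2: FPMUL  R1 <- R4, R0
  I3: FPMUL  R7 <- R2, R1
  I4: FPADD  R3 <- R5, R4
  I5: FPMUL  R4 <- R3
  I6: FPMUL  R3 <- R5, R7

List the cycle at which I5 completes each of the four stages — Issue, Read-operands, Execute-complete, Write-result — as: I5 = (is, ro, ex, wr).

[I1] 1/2/5/6
[I2] 2/7/12/13  (RAW R0: wait I1 write@6)
[I3] 14/15/20/21  (struct: FPMUL busy until I2 writes@13)
[I4] 15/16/19/20
[I5] 22/23/28/29  (struct: FPMUL busy until I3 writes@21)
[I6] 30/31/36/37  (struct: FPMUL busy until I5 writes@29)

I5 = (22, 23, 28, 29)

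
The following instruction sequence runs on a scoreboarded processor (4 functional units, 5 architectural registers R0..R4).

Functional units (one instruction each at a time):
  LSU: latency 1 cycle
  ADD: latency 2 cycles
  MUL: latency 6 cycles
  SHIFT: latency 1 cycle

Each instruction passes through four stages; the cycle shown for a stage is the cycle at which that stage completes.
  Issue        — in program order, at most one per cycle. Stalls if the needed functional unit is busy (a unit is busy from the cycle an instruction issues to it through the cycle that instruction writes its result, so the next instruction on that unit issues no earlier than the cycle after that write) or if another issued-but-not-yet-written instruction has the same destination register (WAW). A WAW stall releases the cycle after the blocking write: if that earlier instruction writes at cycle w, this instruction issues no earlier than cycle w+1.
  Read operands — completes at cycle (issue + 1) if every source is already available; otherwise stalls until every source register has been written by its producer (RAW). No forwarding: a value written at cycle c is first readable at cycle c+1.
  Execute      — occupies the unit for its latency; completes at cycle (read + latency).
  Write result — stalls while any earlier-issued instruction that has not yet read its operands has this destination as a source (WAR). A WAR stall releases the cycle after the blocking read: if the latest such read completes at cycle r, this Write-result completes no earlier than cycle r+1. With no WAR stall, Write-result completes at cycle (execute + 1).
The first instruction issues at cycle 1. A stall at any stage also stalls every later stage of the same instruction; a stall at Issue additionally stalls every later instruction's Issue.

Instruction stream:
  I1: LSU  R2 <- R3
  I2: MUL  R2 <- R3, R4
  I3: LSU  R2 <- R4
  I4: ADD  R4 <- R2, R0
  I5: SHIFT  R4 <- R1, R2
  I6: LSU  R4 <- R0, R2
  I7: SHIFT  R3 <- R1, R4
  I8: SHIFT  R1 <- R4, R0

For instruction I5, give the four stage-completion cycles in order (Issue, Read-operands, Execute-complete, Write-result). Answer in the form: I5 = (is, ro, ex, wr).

I5 = (22, 23, 24, 25)

1) issue 1, read 2, done 3, write 4
2) issue 5, read 6, done 12, write 13  <WAW R2: wait I1 write@4>
3) issue 14, read 15, done 16, write 17  <WAW R2: wait I2 write@13>
4) issue 15, read 18, done 20, write 21  <RAW R2: wait I3 write@17>
5) issue 22, read 23, done 24, write 25  <WAW R4: wait I4 write@21>
6) issue 26, read 27, done 28, write 29  <WAW R4: wait I5 write@25>
7) issue 27, read 30, done 31, write 32  <RAW R4: wait I6 write@29>
8) issue 33, read 34, done 35, write 36  <struct: SHIFT busy until I7 writes@32>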